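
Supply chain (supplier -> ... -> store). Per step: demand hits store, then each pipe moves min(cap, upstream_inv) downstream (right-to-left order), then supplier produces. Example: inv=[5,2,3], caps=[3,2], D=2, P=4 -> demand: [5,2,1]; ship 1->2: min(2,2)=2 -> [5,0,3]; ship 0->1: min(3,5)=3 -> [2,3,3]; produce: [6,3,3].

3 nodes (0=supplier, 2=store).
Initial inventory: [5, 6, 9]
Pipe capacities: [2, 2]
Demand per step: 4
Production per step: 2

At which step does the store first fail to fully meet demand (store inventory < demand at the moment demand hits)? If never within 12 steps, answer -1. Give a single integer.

Step 1: demand=4,sold=4 ship[1->2]=2 ship[0->1]=2 prod=2 -> [5 6 7]
Step 2: demand=4,sold=4 ship[1->2]=2 ship[0->1]=2 prod=2 -> [5 6 5]
Step 3: demand=4,sold=4 ship[1->2]=2 ship[0->1]=2 prod=2 -> [5 6 3]
Step 4: demand=4,sold=3 ship[1->2]=2 ship[0->1]=2 prod=2 -> [5 6 2]
Step 5: demand=4,sold=2 ship[1->2]=2 ship[0->1]=2 prod=2 -> [5 6 2]
Step 6: demand=4,sold=2 ship[1->2]=2 ship[0->1]=2 prod=2 -> [5 6 2]
Step 7: demand=4,sold=2 ship[1->2]=2 ship[0->1]=2 prod=2 -> [5 6 2]
Step 8: demand=4,sold=2 ship[1->2]=2 ship[0->1]=2 prod=2 -> [5 6 2]
Step 9: demand=4,sold=2 ship[1->2]=2 ship[0->1]=2 prod=2 -> [5 6 2]
Step 10: demand=4,sold=2 ship[1->2]=2 ship[0->1]=2 prod=2 -> [5 6 2]
Step 11: demand=4,sold=2 ship[1->2]=2 ship[0->1]=2 prod=2 -> [5 6 2]
Step 12: demand=4,sold=2 ship[1->2]=2 ship[0->1]=2 prod=2 -> [5 6 2]
First stockout at step 4

4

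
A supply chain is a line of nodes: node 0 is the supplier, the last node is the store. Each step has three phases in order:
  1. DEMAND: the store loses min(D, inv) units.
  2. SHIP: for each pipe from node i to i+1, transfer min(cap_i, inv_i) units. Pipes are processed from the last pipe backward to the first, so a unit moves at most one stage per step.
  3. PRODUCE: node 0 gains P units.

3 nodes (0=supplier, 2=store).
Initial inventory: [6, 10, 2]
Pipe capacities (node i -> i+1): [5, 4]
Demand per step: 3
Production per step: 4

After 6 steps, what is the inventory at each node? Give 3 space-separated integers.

Step 1: demand=3,sold=2 ship[1->2]=4 ship[0->1]=5 prod=4 -> inv=[5 11 4]
Step 2: demand=3,sold=3 ship[1->2]=4 ship[0->1]=5 prod=4 -> inv=[4 12 5]
Step 3: demand=3,sold=3 ship[1->2]=4 ship[0->1]=4 prod=4 -> inv=[4 12 6]
Step 4: demand=3,sold=3 ship[1->2]=4 ship[0->1]=4 prod=4 -> inv=[4 12 7]
Step 5: demand=3,sold=3 ship[1->2]=4 ship[0->1]=4 prod=4 -> inv=[4 12 8]
Step 6: demand=3,sold=3 ship[1->2]=4 ship[0->1]=4 prod=4 -> inv=[4 12 9]

4 12 9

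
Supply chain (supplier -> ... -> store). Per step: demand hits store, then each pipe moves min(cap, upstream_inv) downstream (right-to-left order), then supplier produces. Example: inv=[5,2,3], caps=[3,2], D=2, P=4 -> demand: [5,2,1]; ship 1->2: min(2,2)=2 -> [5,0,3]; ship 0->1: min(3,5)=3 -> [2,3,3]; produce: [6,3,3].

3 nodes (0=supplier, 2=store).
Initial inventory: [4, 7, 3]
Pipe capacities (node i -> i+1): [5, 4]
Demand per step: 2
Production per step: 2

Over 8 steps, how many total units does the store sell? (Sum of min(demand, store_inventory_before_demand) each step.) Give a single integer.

Answer: 16

Derivation:
Step 1: sold=2 (running total=2) -> [2 7 5]
Step 2: sold=2 (running total=4) -> [2 5 7]
Step 3: sold=2 (running total=6) -> [2 3 9]
Step 4: sold=2 (running total=8) -> [2 2 10]
Step 5: sold=2 (running total=10) -> [2 2 10]
Step 6: sold=2 (running total=12) -> [2 2 10]
Step 7: sold=2 (running total=14) -> [2 2 10]
Step 8: sold=2 (running total=16) -> [2 2 10]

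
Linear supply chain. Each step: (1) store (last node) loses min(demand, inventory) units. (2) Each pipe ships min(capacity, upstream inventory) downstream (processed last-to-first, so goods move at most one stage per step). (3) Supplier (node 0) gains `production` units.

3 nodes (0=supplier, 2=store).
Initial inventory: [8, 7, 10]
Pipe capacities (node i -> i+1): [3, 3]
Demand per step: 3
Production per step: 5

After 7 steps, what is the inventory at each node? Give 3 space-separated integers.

Step 1: demand=3,sold=3 ship[1->2]=3 ship[0->1]=3 prod=5 -> inv=[10 7 10]
Step 2: demand=3,sold=3 ship[1->2]=3 ship[0->1]=3 prod=5 -> inv=[12 7 10]
Step 3: demand=3,sold=3 ship[1->2]=3 ship[0->1]=3 prod=5 -> inv=[14 7 10]
Step 4: demand=3,sold=3 ship[1->2]=3 ship[0->1]=3 prod=5 -> inv=[16 7 10]
Step 5: demand=3,sold=3 ship[1->2]=3 ship[0->1]=3 prod=5 -> inv=[18 7 10]
Step 6: demand=3,sold=3 ship[1->2]=3 ship[0->1]=3 prod=5 -> inv=[20 7 10]
Step 7: demand=3,sold=3 ship[1->2]=3 ship[0->1]=3 prod=5 -> inv=[22 7 10]

22 7 10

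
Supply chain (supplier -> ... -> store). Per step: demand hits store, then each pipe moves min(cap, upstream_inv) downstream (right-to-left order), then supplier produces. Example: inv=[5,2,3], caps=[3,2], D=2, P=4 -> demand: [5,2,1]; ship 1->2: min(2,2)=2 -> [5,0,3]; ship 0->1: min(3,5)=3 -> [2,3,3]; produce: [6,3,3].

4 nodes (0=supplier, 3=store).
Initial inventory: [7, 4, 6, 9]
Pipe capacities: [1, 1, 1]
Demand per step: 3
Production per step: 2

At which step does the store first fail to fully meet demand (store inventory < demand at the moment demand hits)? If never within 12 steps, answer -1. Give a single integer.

Step 1: demand=3,sold=3 ship[2->3]=1 ship[1->2]=1 ship[0->1]=1 prod=2 -> [8 4 6 7]
Step 2: demand=3,sold=3 ship[2->3]=1 ship[1->2]=1 ship[0->1]=1 prod=2 -> [9 4 6 5]
Step 3: demand=3,sold=3 ship[2->3]=1 ship[1->2]=1 ship[0->1]=1 prod=2 -> [10 4 6 3]
Step 4: demand=3,sold=3 ship[2->3]=1 ship[1->2]=1 ship[0->1]=1 prod=2 -> [11 4 6 1]
Step 5: demand=3,sold=1 ship[2->3]=1 ship[1->2]=1 ship[0->1]=1 prod=2 -> [12 4 6 1]
Step 6: demand=3,sold=1 ship[2->3]=1 ship[1->2]=1 ship[0->1]=1 prod=2 -> [13 4 6 1]
Step 7: demand=3,sold=1 ship[2->3]=1 ship[1->2]=1 ship[0->1]=1 prod=2 -> [14 4 6 1]
Step 8: demand=3,sold=1 ship[2->3]=1 ship[1->2]=1 ship[0->1]=1 prod=2 -> [15 4 6 1]
Step 9: demand=3,sold=1 ship[2->3]=1 ship[1->2]=1 ship[0->1]=1 prod=2 -> [16 4 6 1]
Step 10: demand=3,sold=1 ship[2->3]=1 ship[1->2]=1 ship[0->1]=1 prod=2 -> [17 4 6 1]
Step 11: demand=3,sold=1 ship[2->3]=1 ship[1->2]=1 ship[0->1]=1 prod=2 -> [18 4 6 1]
Step 12: demand=3,sold=1 ship[2->3]=1 ship[1->2]=1 ship[0->1]=1 prod=2 -> [19 4 6 1]
First stockout at step 5

5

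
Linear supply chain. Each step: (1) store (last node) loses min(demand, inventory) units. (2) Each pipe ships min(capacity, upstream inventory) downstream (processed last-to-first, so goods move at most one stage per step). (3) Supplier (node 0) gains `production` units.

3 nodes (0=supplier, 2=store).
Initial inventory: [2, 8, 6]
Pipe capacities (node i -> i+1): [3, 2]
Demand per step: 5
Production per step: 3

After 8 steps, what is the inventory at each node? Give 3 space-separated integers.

Step 1: demand=5,sold=5 ship[1->2]=2 ship[0->1]=2 prod=3 -> inv=[3 8 3]
Step 2: demand=5,sold=3 ship[1->2]=2 ship[0->1]=3 prod=3 -> inv=[3 9 2]
Step 3: demand=5,sold=2 ship[1->2]=2 ship[0->1]=3 prod=3 -> inv=[3 10 2]
Step 4: demand=5,sold=2 ship[1->2]=2 ship[0->1]=3 prod=3 -> inv=[3 11 2]
Step 5: demand=5,sold=2 ship[1->2]=2 ship[0->1]=3 prod=3 -> inv=[3 12 2]
Step 6: demand=5,sold=2 ship[1->2]=2 ship[0->1]=3 prod=3 -> inv=[3 13 2]
Step 7: demand=5,sold=2 ship[1->2]=2 ship[0->1]=3 prod=3 -> inv=[3 14 2]
Step 8: demand=5,sold=2 ship[1->2]=2 ship[0->1]=3 prod=3 -> inv=[3 15 2]

3 15 2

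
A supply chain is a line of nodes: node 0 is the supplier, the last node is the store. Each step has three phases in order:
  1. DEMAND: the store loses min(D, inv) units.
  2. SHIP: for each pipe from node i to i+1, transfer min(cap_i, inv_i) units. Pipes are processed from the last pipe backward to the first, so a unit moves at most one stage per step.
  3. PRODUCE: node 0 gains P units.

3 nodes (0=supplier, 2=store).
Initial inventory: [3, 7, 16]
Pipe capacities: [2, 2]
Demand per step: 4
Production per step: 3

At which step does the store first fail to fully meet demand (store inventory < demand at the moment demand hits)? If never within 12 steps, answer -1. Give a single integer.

Step 1: demand=4,sold=4 ship[1->2]=2 ship[0->1]=2 prod=3 -> [4 7 14]
Step 2: demand=4,sold=4 ship[1->2]=2 ship[0->1]=2 prod=3 -> [5 7 12]
Step 3: demand=4,sold=4 ship[1->2]=2 ship[0->1]=2 prod=3 -> [6 7 10]
Step 4: demand=4,sold=4 ship[1->2]=2 ship[0->1]=2 prod=3 -> [7 7 8]
Step 5: demand=4,sold=4 ship[1->2]=2 ship[0->1]=2 prod=3 -> [8 7 6]
Step 6: demand=4,sold=4 ship[1->2]=2 ship[0->1]=2 prod=3 -> [9 7 4]
Step 7: demand=4,sold=4 ship[1->2]=2 ship[0->1]=2 prod=3 -> [10 7 2]
Step 8: demand=4,sold=2 ship[1->2]=2 ship[0->1]=2 prod=3 -> [11 7 2]
Step 9: demand=4,sold=2 ship[1->2]=2 ship[0->1]=2 prod=3 -> [12 7 2]
Step 10: demand=4,sold=2 ship[1->2]=2 ship[0->1]=2 prod=3 -> [13 7 2]
Step 11: demand=4,sold=2 ship[1->2]=2 ship[0->1]=2 prod=3 -> [14 7 2]
Step 12: demand=4,sold=2 ship[1->2]=2 ship[0->1]=2 prod=3 -> [15 7 2]
First stockout at step 8

8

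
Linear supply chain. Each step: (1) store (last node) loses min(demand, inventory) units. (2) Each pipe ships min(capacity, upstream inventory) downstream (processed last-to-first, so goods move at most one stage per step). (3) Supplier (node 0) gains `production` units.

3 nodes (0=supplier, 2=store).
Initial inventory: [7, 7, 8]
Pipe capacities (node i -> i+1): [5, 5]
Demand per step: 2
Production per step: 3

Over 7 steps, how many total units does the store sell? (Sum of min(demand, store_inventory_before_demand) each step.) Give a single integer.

Answer: 14

Derivation:
Step 1: sold=2 (running total=2) -> [5 7 11]
Step 2: sold=2 (running total=4) -> [3 7 14]
Step 3: sold=2 (running total=6) -> [3 5 17]
Step 4: sold=2 (running total=8) -> [3 3 20]
Step 5: sold=2 (running total=10) -> [3 3 21]
Step 6: sold=2 (running total=12) -> [3 3 22]
Step 7: sold=2 (running total=14) -> [3 3 23]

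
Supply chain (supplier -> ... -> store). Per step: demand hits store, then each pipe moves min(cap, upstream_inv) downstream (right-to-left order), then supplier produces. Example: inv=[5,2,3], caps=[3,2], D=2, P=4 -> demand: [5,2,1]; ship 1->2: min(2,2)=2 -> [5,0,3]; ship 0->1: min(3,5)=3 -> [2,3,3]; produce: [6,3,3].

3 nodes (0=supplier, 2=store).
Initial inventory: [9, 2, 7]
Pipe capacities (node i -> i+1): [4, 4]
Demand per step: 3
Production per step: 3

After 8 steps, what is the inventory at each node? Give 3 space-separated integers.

Step 1: demand=3,sold=3 ship[1->2]=2 ship[0->1]=4 prod=3 -> inv=[8 4 6]
Step 2: demand=3,sold=3 ship[1->2]=4 ship[0->1]=4 prod=3 -> inv=[7 4 7]
Step 3: demand=3,sold=3 ship[1->2]=4 ship[0->1]=4 prod=3 -> inv=[6 4 8]
Step 4: demand=3,sold=3 ship[1->2]=4 ship[0->1]=4 prod=3 -> inv=[5 4 9]
Step 5: demand=3,sold=3 ship[1->2]=4 ship[0->1]=4 prod=3 -> inv=[4 4 10]
Step 6: demand=3,sold=3 ship[1->2]=4 ship[0->1]=4 prod=3 -> inv=[3 4 11]
Step 7: demand=3,sold=3 ship[1->2]=4 ship[0->1]=3 prod=3 -> inv=[3 3 12]
Step 8: demand=3,sold=3 ship[1->2]=3 ship[0->1]=3 prod=3 -> inv=[3 3 12]

3 3 12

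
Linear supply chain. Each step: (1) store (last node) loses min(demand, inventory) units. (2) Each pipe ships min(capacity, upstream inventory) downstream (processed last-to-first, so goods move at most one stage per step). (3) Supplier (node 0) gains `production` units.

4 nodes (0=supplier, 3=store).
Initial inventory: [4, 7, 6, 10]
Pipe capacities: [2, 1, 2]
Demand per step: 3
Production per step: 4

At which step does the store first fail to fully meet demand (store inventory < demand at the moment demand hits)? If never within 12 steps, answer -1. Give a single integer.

Step 1: demand=3,sold=3 ship[2->3]=2 ship[1->2]=1 ship[0->1]=2 prod=4 -> [6 8 5 9]
Step 2: demand=3,sold=3 ship[2->3]=2 ship[1->2]=1 ship[0->1]=2 prod=4 -> [8 9 4 8]
Step 3: demand=3,sold=3 ship[2->3]=2 ship[1->2]=1 ship[0->1]=2 prod=4 -> [10 10 3 7]
Step 4: demand=3,sold=3 ship[2->3]=2 ship[1->2]=1 ship[0->1]=2 prod=4 -> [12 11 2 6]
Step 5: demand=3,sold=3 ship[2->3]=2 ship[1->2]=1 ship[0->1]=2 prod=4 -> [14 12 1 5]
Step 6: demand=3,sold=3 ship[2->3]=1 ship[1->2]=1 ship[0->1]=2 prod=4 -> [16 13 1 3]
Step 7: demand=3,sold=3 ship[2->3]=1 ship[1->2]=1 ship[0->1]=2 prod=4 -> [18 14 1 1]
Step 8: demand=3,sold=1 ship[2->3]=1 ship[1->2]=1 ship[0->1]=2 prod=4 -> [20 15 1 1]
Step 9: demand=3,sold=1 ship[2->3]=1 ship[1->2]=1 ship[0->1]=2 prod=4 -> [22 16 1 1]
Step 10: demand=3,sold=1 ship[2->3]=1 ship[1->2]=1 ship[0->1]=2 prod=4 -> [24 17 1 1]
Step 11: demand=3,sold=1 ship[2->3]=1 ship[1->2]=1 ship[0->1]=2 prod=4 -> [26 18 1 1]
Step 12: demand=3,sold=1 ship[2->3]=1 ship[1->2]=1 ship[0->1]=2 prod=4 -> [28 19 1 1]
First stockout at step 8

8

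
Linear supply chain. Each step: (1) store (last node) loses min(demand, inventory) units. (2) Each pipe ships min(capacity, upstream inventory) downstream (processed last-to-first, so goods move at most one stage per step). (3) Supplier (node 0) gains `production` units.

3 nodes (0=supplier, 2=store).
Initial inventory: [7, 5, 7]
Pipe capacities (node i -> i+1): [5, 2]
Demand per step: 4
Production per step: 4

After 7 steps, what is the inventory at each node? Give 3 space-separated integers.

Step 1: demand=4,sold=4 ship[1->2]=2 ship[0->1]=5 prod=4 -> inv=[6 8 5]
Step 2: demand=4,sold=4 ship[1->2]=2 ship[0->1]=5 prod=4 -> inv=[5 11 3]
Step 3: demand=4,sold=3 ship[1->2]=2 ship[0->1]=5 prod=4 -> inv=[4 14 2]
Step 4: demand=4,sold=2 ship[1->2]=2 ship[0->1]=4 prod=4 -> inv=[4 16 2]
Step 5: demand=4,sold=2 ship[1->2]=2 ship[0->1]=4 prod=4 -> inv=[4 18 2]
Step 6: demand=4,sold=2 ship[1->2]=2 ship[0->1]=4 prod=4 -> inv=[4 20 2]
Step 7: demand=4,sold=2 ship[1->2]=2 ship[0->1]=4 prod=4 -> inv=[4 22 2]

4 22 2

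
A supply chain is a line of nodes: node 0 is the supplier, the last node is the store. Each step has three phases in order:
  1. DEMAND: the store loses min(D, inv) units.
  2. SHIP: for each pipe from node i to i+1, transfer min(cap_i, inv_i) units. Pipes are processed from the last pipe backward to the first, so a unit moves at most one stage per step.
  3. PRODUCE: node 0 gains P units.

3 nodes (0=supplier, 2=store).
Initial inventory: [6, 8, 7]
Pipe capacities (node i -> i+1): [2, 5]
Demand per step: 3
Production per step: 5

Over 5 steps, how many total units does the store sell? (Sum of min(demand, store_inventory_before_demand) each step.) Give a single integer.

Answer: 15

Derivation:
Step 1: sold=3 (running total=3) -> [9 5 9]
Step 2: sold=3 (running total=6) -> [12 2 11]
Step 3: sold=3 (running total=9) -> [15 2 10]
Step 4: sold=3 (running total=12) -> [18 2 9]
Step 5: sold=3 (running total=15) -> [21 2 8]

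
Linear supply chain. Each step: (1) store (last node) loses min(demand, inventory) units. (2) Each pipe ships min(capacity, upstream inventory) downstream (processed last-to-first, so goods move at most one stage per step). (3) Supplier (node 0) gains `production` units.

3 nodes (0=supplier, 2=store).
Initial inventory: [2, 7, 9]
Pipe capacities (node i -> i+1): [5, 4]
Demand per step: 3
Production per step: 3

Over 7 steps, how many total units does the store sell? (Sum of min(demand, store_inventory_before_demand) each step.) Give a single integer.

Step 1: sold=3 (running total=3) -> [3 5 10]
Step 2: sold=3 (running total=6) -> [3 4 11]
Step 3: sold=3 (running total=9) -> [3 3 12]
Step 4: sold=3 (running total=12) -> [3 3 12]
Step 5: sold=3 (running total=15) -> [3 3 12]
Step 6: sold=3 (running total=18) -> [3 3 12]
Step 7: sold=3 (running total=21) -> [3 3 12]

Answer: 21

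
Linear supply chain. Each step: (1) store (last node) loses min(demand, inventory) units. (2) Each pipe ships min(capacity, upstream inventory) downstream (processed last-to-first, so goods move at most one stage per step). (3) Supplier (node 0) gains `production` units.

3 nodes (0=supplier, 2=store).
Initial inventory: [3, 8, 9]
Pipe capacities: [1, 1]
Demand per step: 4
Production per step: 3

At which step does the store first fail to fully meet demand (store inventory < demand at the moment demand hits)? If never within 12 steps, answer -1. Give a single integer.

Step 1: demand=4,sold=4 ship[1->2]=1 ship[0->1]=1 prod=3 -> [5 8 6]
Step 2: demand=4,sold=4 ship[1->2]=1 ship[0->1]=1 prod=3 -> [7 8 3]
Step 3: demand=4,sold=3 ship[1->2]=1 ship[0->1]=1 prod=3 -> [9 8 1]
Step 4: demand=4,sold=1 ship[1->2]=1 ship[0->1]=1 prod=3 -> [11 8 1]
Step 5: demand=4,sold=1 ship[1->2]=1 ship[0->1]=1 prod=3 -> [13 8 1]
Step 6: demand=4,sold=1 ship[1->2]=1 ship[0->1]=1 prod=3 -> [15 8 1]
Step 7: demand=4,sold=1 ship[1->2]=1 ship[0->1]=1 prod=3 -> [17 8 1]
Step 8: demand=4,sold=1 ship[1->2]=1 ship[0->1]=1 prod=3 -> [19 8 1]
Step 9: demand=4,sold=1 ship[1->2]=1 ship[0->1]=1 prod=3 -> [21 8 1]
Step 10: demand=4,sold=1 ship[1->2]=1 ship[0->1]=1 prod=3 -> [23 8 1]
Step 11: demand=4,sold=1 ship[1->2]=1 ship[0->1]=1 prod=3 -> [25 8 1]
Step 12: demand=4,sold=1 ship[1->2]=1 ship[0->1]=1 prod=3 -> [27 8 1]
First stockout at step 3

3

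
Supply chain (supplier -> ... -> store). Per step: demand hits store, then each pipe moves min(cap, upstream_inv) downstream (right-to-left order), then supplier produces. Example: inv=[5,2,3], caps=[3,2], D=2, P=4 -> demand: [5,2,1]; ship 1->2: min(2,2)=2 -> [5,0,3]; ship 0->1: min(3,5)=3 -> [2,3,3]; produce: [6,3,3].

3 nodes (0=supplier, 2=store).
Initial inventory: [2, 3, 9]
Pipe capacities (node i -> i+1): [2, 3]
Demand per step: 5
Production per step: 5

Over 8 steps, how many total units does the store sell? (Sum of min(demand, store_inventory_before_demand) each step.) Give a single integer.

Answer: 24

Derivation:
Step 1: sold=5 (running total=5) -> [5 2 7]
Step 2: sold=5 (running total=10) -> [8 2 4]
Step 3: sold=4 (running total=14) -> [11 2 2]
Step 4: sold=2 (running total=16) -> [14 2 2]
Step 5: sold=2 (running total=18) -> [17 2 2]
Step 6: sold=2 (running total=20) -> [20 2 2]
Step 7: sold=2 (running total=22) -> [23 2 2]
Step 8: sold=2 (running total=24) -> [26 2 2]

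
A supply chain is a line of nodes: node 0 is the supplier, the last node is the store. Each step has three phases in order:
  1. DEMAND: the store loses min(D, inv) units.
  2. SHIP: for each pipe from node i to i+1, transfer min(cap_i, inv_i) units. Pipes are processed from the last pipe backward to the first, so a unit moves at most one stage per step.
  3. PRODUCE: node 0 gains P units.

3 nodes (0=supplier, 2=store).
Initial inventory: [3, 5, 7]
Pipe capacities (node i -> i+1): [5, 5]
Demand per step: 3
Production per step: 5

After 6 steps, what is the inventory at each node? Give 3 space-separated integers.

Step 1: demand=3,sold=3 ship[1->2]=5 ship[0->1]=3 prod=5 -> inv=[5 3 9]
Step 2: demand=3,sold=3 ship[1->2]=3 ship[0->1]=5 prod=5 -> inv=[5 5 9]
Step 3: demand=3,sold=3 ship[1->2]=5 ship[0->1]=5 prod=5 -> inv=[5 5 11]
Step 4: demand=3,sold=3 ship[1->2]=5 ship[0->1]=5 prod=5 -> inv=[5 5 13]
Step 5: demand=3,sold=3 ship[1->2]=5 ship[0->1]=5 prod=5 -> inv=[5 5 15]
Step 6: demand=3,sold=3 ship[1->2]=5 ship[0->1]=5 prod=5 -> inv=[5 5 17]

5 5 17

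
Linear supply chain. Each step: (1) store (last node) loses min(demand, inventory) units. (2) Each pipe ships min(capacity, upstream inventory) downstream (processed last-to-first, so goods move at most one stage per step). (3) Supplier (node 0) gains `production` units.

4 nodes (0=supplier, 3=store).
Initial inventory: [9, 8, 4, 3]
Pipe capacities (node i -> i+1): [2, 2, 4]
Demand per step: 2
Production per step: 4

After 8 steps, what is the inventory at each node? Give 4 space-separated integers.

Step 1: demand=2,sold=2 ship[2->3]=4 ship[1->2]=2 ship[0->1]=2 prod=4 -> inv=[11 8 2 5]
Step 2: demand=2,sold=2 ship[2->3]=2 ship[1->2]=2 ship[0->1]=2 prod=4 -> inv=[13 8 2 5]
Step 3: demand=2,sold=2 ship[2->3]=2 ship[1->2]=2 ship[0->1]=2 prod=4 -> inv=[15 8 2 5]
Step 4: demand=2,sold=2 ship[2->3]=2 ship[1->2]=2 ship[0->1]=2 prod=4 -> inv=[17 8 2 5]
Step 5: demand=2,sold=2 ship[2->3]=2 ship[1->2]=2 ship[0->1]=2 prod=4 -> inv=[19 8 2 5]
Step 6: demand=2,sold=2 ship[2->3]=2 ship[1->2]=2 ship[0->1]=2 prod=4 -> inv=[21 8 2 5]
Step 7: demand=2,sold=2 ship[2->3]=2 ship[1->2]=2 ship[0->1]=2 prod=4 -> inv=[23 8 2 5]
Step 8: demand=2,sold=2 ship[2->3]=2 ship[1->2]=2 ship[0->1]=2 prod=4 -> inv=[25 8 2 5]

25 8 2 5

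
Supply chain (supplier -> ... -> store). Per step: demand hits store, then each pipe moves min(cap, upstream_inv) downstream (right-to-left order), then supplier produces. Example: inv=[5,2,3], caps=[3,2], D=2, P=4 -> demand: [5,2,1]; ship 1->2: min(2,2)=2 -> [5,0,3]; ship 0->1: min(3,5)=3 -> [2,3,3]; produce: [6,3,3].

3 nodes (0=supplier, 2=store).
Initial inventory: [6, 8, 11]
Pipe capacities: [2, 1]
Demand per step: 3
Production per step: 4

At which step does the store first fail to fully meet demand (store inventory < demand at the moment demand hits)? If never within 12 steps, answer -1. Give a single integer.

Step 1: demand=3,sold=3 ship[1->2]=1 ship[0->1]=2 prod=4 -> [8 9 9]
Step 2: demand=3,sold=3 ship[1->2]=1 ship[0->1]=2 prod=4 -> [10 10 7]
Step 3: demand=3,sold=3 ship[1->2]=1 ship[0->1]=2 prod=4 -> [12 11 5]
Step 4: demand=3,sold=3 ship[1->2]=1 ship[0->1]=2 prod=4 -> [14 12 3]
Step 5: demand=3,sold=3 ship[1->2]=1 ship[0->1]=2 prod=4 -> [16 13 1]
Step 6: demand=3,sold=1 ship[1->2]=1 ship[0->1]=2 prod=4 -> [18 14 1]
Step 7: demand=3,sold=1 ship[1->2]=1 ship[0->1]=2 prod=4 -> [20 15 1]
Step 8: demand=3,sold=1 ship[1->2]=1 ship[0->1]=2 prod=4 -> [22 16 1]
Step 9: demand=3,sold=1 ship[1->2]=1 ship[0->1]=2 prod=4 -> [24 17 1]
Step 10: demand=3,sold=1 ship[1->2]=1 ship[0->1]=2 prod=4 -> [26 18 1]
Step 11: demand=3,sold=1 ship[1->2]=1 ship[0->1]=2 prod=4 -> [28 19 1]
Step 12: demand=3,sold=1 ship[1->2]=1 ship[0->1]=2 prod=4 -> [30 20 1]
First stockout at step 6

6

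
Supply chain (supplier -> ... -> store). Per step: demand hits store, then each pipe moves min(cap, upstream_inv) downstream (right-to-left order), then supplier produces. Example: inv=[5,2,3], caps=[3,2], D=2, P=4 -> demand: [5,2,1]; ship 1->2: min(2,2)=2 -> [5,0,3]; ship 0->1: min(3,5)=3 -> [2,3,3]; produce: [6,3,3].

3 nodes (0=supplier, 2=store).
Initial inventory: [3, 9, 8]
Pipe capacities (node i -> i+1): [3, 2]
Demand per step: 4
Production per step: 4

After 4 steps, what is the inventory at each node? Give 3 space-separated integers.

Step 1: demand=4,sold=4 ship[1->2]=2 ship[0->1]=3 prod=4 -> inv=[4 10 6]
Step 2: demand=4,sold=4 ship[1->2]=2 ship[0->1]=3 prod=4 -> inv=[5 11 4]
Step 3: demand=4,sold=4 ship[1->2]=2 ship[0->1]=3 prod=4 -> inv=[6 12 2]
Step 4: demand=4,sold=2 ship[1->2]=2 ship[0->1]=3 prod=4 -> inv=[7 13 2]

7 13 2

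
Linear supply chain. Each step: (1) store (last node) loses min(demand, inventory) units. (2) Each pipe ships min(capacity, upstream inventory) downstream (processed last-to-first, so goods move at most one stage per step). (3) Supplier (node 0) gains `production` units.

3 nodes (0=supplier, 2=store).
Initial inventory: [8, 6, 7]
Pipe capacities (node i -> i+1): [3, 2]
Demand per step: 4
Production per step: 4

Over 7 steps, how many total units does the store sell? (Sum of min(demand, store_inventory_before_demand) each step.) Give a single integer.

Answer: 19

Derivation:
Step 1: sold=4 (running total=4) -> [9 7 5]
Step 2: sold=4 (running total=8) -> [10 8 3]
Step 3: sold=3 (running total=11) -> [11 9 2]
Step 4: sold=2 (running total=13) -> [12 10 2]
Step 5: sold=2 (running total=15) -> [13 11 2]
Step 6: sold=2 (running total=17) -> [14 12 2]
Step 7: sold=2 (running total=19) -> [15 13 2]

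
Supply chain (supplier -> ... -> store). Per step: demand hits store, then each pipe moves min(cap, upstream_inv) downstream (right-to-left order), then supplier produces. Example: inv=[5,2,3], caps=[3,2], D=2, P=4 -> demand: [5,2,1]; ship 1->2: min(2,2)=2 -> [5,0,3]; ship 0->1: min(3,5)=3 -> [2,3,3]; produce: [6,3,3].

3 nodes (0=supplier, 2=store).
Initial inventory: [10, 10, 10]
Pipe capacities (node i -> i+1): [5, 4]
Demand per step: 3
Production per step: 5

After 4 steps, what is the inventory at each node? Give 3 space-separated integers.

Step 1: demand=3,sold=3 ship[1->2]=4 ship[0->1]=5 prod=5 -> inv=[10 11 11]
Step 2: demand=3,sold=3 ship[1->2]=4 ship[0->1]=5 prod=5 -> inv=[10 12 12]
Step 3: demand=3,sold=3 ship[1->2]=4 ship[0->1]=5 prod=5 -> inv=[10 13 13]
Step 4: demand=3,sold=3 ship[1->2]=4 ship[0->1]=5 prod=5 -> inv=[10 14 14]

10 14 14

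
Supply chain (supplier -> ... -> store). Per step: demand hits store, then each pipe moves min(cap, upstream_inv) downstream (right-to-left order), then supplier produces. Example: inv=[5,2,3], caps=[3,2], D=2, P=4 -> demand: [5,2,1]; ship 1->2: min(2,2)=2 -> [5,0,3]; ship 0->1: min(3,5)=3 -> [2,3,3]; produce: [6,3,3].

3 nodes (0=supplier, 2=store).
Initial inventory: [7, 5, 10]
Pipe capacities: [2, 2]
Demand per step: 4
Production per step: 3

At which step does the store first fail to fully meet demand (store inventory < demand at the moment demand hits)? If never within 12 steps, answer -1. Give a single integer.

Step 1: demand=4,sold=4 ship[1->2]=2 ship[0->1]=2 prod=3 -> [8 5 8]
Step 2: demand=4,sold=4 ship[1->2]=2 ship[0->1]=2 prod=3 -> [9 5 6]
Step 3: demand=4,sold=4 ship[1->2]=2 ship[0->1]=2 prod=3 -> [10 5 4]
Step 4: demand=4,sold=4 ship[1->2]=2 ship[0->1]=2 prod=3 -> [11 5 2]
Step 5: demand=4,sold=2 ship[1->2]=2 ship[0->1]=2 prod=3 -> [12 5 2]
Step 6: demand=4,sold=2 ship[1->2]=2 ship[0->1]=2 prod=3 -> [13 5 2]
Step 7: demand=4,sold=2 ship[1->2]=2 ship[0->1]=2 prod=3 -> [14 5 2]
Step 8: demand=4,sold=2 ship[1->2]=2 ship[0->1]=2 prod=3 -> [15 5 2]
Step 9: demand=4,sold=2 ship[1->2]=2 ship[0->1]=2 prod=3 -> [16 5 2]
Step 10: demand=4,sold=2 ship[1->2]=2 ship[0->1]=2 prod=3 -> [17 5 2]
Step 11: demand=4,sold=2 ship[1->2]=2 ship[0->1]=2 prod=3 -> [18 5 2]
Step 12: demand=4,sold=2 ship[1->2]=2 ship[0->1]=2 prod=3 -> [19 5 2]
First stockout at step 5

5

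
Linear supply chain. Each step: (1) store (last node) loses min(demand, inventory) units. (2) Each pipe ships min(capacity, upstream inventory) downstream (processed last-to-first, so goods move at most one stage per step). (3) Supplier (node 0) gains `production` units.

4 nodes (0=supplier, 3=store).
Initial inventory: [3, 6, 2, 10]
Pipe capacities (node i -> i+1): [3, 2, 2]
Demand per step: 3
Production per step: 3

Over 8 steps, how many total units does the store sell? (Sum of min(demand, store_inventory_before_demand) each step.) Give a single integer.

Answer: 24

Derivation:
Step 1: sold=3 (running total=3) -> [3 7 2 9]
Step 2: sold=3 (running total=6) -> [3 8 2 8]
Step 3: sold=3 (running total=9) -> [3 9 2 7]
Step 4: sold=3 (running total=12) -> [3 10 2 6]
Step 5: sold=3 (running total=15) -> [3 11 2 5]
Step 6: sold=3 (running total=18) -> [3 12 2 4]
Step 7: sold=3 (running total=21) -> [3 13 2 3]
Step 8: sold=3 (running total=24) -> [3 14 2 2]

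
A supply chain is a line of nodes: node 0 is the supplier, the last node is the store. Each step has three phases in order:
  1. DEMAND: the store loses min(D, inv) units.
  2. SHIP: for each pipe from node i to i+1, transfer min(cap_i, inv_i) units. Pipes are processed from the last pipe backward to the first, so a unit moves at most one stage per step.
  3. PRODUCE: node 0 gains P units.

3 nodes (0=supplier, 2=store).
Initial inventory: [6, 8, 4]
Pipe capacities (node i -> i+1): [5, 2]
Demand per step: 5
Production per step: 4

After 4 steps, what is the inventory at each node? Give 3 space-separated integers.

Step 1: demand=5,sold=4 ship[1->2]=2 ship[0->1]=5 prod=4 -> inv=[5 11 2]
Step 2: demand=5,sold=2 ship[1->2]=2 ship[0->1]=5 prod=4 -> inv=[4 14 2]
Step 3: demand=5,sold=2 ship[1->2]=2 ship[0->1]=4 prod=4 -> inv=[4 16 2]
Step 4: demand=5,sold=2 ship[1->2]=2 ship[0->1]=4 prod=4 -> inv=[4 18 2]

4 18 2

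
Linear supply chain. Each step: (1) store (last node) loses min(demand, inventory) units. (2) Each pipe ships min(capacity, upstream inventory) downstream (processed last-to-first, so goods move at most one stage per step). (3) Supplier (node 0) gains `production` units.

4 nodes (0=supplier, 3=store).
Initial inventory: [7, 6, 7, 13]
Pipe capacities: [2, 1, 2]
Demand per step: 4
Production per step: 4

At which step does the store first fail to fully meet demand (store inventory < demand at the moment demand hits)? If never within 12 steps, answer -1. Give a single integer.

Step 1: demand=4,sold=4 ship[2->3]=2 ship[1->2]=1 ship[0->1]=2 prod=4 -> [9 7 6 11]
Step 2: demand=4,sold=4 ship[2->3]=2 ship[1->2]=1 ship[0->1]=2 prod=4 -> [11 8 5 9]
Step 3: demand=4,sold=4 ship[2->3]=2 ship[1->2]=1 ship[0->1]=2 prod=4 -> [13 9 4 7]
Step 4: demand=4,sold=4 ship[2->3]=2 ship[1->2]=1 ship[0->1]=2 prod=4 -> [15 10 3 5]
Step 5: demand=4,sold=4 ship[2->3]=2 ship[1->2]=1 ship[0->1]=2 prod=4 -> [17 11 2 3]
Step 6: demand=4,sold=3 ship[2->3]=2 ship[1->2]=1 ship[0->1]=2 prod=4 -> [19 12 1 2]
Step 7: demand=4,sold=2 ship[2->3]=1 ship[1->2]=1 ship[0->1]=2 prod=4 -> [21 13 1 1]
Step 8: demand=4,sold=1 ship[2->3]=1 ship[1->2]=1 ship[0->1]=2 prod=4 -> [23 14 1 1]
Step 9: demand=4,sold=1 ship[2->3]=1 ship[1->2]=1 ship[0->1]=2 prod=4 -> [25 15 1 1]
Step 10: demand=4,sold=1 ship[2->3]=1 ship[1->2]=1 ship[0->1]=2 prod=4 -> [27 16 1 1]
Step 11: demand=4,sold=1 ship[2->3]=1 ship[1->2]=1 ship[0->1]=2 prod=4 -> [29 17 1 1]
Step 12: demand=4,sold=1 ship[2->3]=1 ship[1->2]=1 ship[0->1]=2 prod=4 -> [31 18 1 1]
First stockout at step 6

6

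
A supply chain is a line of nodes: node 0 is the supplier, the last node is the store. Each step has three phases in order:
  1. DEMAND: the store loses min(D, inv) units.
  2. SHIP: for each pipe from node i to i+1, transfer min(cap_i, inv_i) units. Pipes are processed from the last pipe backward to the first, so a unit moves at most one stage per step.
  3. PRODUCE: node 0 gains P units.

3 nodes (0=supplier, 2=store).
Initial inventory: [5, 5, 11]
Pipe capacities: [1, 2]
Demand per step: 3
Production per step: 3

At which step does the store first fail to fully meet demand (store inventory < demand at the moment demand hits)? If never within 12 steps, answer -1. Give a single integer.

Step 1: demand=3,sold=3 ship[1->2]=2 ship[0->1]=1 prod=3 -> [7 4 10]
Step 2: demand=3,sold=3 ship[1->2]=2 ship[0->1]=1 prod=3 -> [9 3 9]
Step 3: demand=3,sold=3 ship[1->2]=2 ship[0->1]=1 prod=3 -> [11 2 8]
Step 4: demand=3,sold=3 ship[1->2]=2 ship[0->1]=1 prod=3 -> [13 1 7]
Step 5: demand=3,sold=3 ship[1->2]=1 ship[0->1]=1 prod=3 -> [15 1 5]
Step 6: demand=3,sold=3 ship[1->2]=1 ship[0->1]=1 prod=3 -> [17 1 3]
Step 7: demand=3,sold=3 ship[1->2]=1 ship[0->1]=1 prod=3 -> [19 1 1]
Step 8: demand=3,sold=1 ship[1->2]=1 ship[0->1]=1 prod=3 -> [21 1 1]
Step 9: demand=3,sold=1 ship[1->2]=1 ship[0->1]=1 prod=3 -> [23 1 1]
Step 10: demand=3,sold=1 ship[1->2]=1 ship[0->1]=1 prod=3 -> [25 1 1]
Step 11: demand=3,sold=1 ship[1->2]=1 ship[0->1]=1 prod=3 -> [27 1 1]
Step 12: demand=3,sold=1 ship[1->2]=1 ship[0->1]=1 prod=3 -> [29 1 1]
First stockout at step 8

8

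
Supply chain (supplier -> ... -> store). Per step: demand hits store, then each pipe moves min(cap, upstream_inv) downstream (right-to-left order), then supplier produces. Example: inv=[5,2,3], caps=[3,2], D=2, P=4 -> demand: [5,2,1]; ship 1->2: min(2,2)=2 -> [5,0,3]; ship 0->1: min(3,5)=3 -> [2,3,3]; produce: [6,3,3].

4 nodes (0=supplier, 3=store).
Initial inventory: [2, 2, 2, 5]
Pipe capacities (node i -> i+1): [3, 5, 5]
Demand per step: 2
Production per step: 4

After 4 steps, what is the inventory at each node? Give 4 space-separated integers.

Step 1: demand=2,sold=2 ship[2->3]=2 ship[1->2]=2 ship[0->1]=2 prod=4 -> inv=[4 2 2 5]
Step 2: demand=2,sold=2 ship[2->3]=2 ship[1->2]=2 ship[0->1]=3 prod=4 -> inv=[5 3 2 5]
Step 3: demand=2,sold=2 ship[2->3]=2 ship[1->2]=3 ship[0->1]=3 prod=4 -> inv=[6 3 3 5]
Step 4: demand=2,sold=2 ship[2->3]=3 ship[1->2]=3 ship[0->1]=3 prod=4 -> inv=[7 3 3 6]

7 3 3 6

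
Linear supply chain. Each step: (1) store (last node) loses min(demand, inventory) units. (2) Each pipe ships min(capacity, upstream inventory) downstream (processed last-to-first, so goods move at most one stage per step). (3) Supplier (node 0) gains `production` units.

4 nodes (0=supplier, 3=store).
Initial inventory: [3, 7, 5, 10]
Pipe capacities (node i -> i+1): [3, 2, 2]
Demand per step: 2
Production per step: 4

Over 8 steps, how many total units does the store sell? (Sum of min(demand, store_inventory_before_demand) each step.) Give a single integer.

Step 1: sold=2 (running total=2) -> [4 8 5 10]
Step 2: sold=2 (running total=4) -> [5 9 5 10]
Step 3: sold=2 (running total=6) -> [6 10 5 10]
Step 4: sold=2 (running total=8) -> [7 11 5 10]
Step 5: sold=2 (running total=10) -> [8 12 5 10]
Step 6: sold=2 (running total=12) -> [9 13 5 10]
Step 7: sold=2 (running total=14) -> [10 14 5 10]
Step 8: sold=2 (running total=16) -> [11 15 5 10]

Answer: 16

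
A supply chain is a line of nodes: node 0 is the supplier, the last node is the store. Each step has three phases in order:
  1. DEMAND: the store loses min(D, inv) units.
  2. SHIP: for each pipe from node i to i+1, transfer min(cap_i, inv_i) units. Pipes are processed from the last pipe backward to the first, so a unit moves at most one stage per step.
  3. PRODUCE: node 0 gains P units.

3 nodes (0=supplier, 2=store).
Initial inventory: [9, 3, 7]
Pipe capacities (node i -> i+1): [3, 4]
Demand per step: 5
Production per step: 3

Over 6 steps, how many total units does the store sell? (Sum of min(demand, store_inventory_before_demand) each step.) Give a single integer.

Answer: 22

Derivation:
Step 1: sold=5 (running total=5) -> [9 3 5]
Step 2: sold=5 (running total=10) -> [9 3 3]
Step 3: sold=3 (running total=13) -> [9 3 3]
Step 4: sold=3 (running total=16) -> [9 3 3]
Step 5: sold=3 (running total=19) -> [9 3 3]
Step 6: sold=3 (running total=22) -> [9 3 3]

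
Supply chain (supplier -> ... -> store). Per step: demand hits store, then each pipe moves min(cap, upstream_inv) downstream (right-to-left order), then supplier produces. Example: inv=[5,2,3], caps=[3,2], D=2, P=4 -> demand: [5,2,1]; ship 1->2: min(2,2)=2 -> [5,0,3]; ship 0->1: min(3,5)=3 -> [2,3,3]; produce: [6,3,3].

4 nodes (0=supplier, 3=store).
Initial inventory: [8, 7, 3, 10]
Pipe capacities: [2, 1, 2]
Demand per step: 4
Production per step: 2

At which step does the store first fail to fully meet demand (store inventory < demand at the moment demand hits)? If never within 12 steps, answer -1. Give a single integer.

Step 1: demand=4,sold=4 ship[2->3]=2 ship[1->2]=1 ship[0->1]=2 prod=2 -> [8 8 2 8]
Step 2: demand=4,sold=4 ship[2->3]=2 ship[1->2]=1 ship[0->1]=2 prod=2 -> [8 9 1 6]
Step 3: demand=4,sold=4 ship[2->3]=1 ship[1->2]=1 ship[0->1]=2 prod=2 -> [8 10 1 3]
Step 4: demand=4,sold=3 ship[2->3]=1 ship[1->2]=1 ship[0->1]=2 prod=2 -> [8 11 1 1]
Step 5: demand=4,sold=1 ship[2->3]=1 ship[1->2]=1 ship[0->1]=2 prod=2 -> [8 12 1 1]
Step 6: demand=4,sold=1 ship[2->3]=1 ship[1->2]=1 ship[0->1]=2 prod=2 -> [8 13 1 1]
Step 7: demand=4,sold=1 ship[2->3]=1 ship[1->2]=1 ship[0->1]=2 prod=2 -> [8 14 1 1]
Step 8: demand=4,sold=1 ship[2->3]=1 ship[1->2]=1 ship[0->1]=2 prod=2 -> [8 15 1 1]
Step 9: demand=4,sold=1 ship[2->3]=1 ship[1->2]=1 ship[0->1]=2 prod=2 -> [8 16 1 1]
Step 10: demand=4,sold=1 ship[2->3]=1 ship[1->2]=1 ship[0->1]=2 prod=2 -> [8 17 1 1]
Step 11: demand=4,sold=1 ship[2->3]=1 ship[1->2]=1 ship[0->1]=2 prod=2 -> [8 18 1 1]
Step 12: demand=4,sold=1 ship[2->3]=1 ship[1->2]=1 ship[0->1]=2 prod=2 -> [8 19 1 1]
First stockout at step 4

4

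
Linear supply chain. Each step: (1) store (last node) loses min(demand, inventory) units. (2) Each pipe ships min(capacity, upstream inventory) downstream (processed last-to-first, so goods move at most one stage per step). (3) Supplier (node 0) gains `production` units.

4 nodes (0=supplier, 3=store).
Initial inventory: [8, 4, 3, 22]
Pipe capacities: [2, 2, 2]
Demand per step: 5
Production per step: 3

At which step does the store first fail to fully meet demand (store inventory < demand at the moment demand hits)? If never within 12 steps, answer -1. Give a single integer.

Step 1: demand=5,sold=5 ship[2->3]=2 ship[1->2]=2 ship[0->1]=2 prod=3 -> [9 4 3 19]
Step 2: demand=5,sold=5 ship[2->3]=2 ship[1->2]=2 ship[0->1]=2 prod=3 -> [10 4 3 16]
Step 3: demand=5,sold=5 ship[2->3]=2 ship[1->2]=2 ship[0->1]=2 prod=3 -> [11 4 3 13]
Step 4: demand=5,sold=5 ship[2->3]=2 ship[1->2]=2 ship[0->1]=2 prod=3 -> [12 4 3 10]
Step 5: demand=5,sold=5 ship[2->3]=2 ship[1->2]=2 ship[0->1]=2 prod=3 -> [13 4 3 7]
Step 6: demand=5,sold=5 ship[2->3]=2 ship[1->2]=2 ship[0->1]=2 prod=3 -> [14 4 3 4]
Step 7: demand=5,sold=4 ship[2->3]=2 ship[1->2]=2 ship[0->1]=2 prod=3 -> [15 4 3 2]
Step 8: demand=5,sold=2 ship[2->3]=2 ship[1->2]=2 ship[0->1]=2 prod=3 -> [16 4 3 2]
Step 9: demand=5,sold=2 ship[2->3]=2 ship[1->2]=2 ship[0->1]=2 prod=3 -> [17 4 3 2]
Step 10: demand=5,sold=2 ship[2->3]=2 ship[1->2]=2 ship[0->1]=2 prod=3 -> [18 4 3 2]
Step 11: demand=5,sold=2 ship[2->3]=2 ship[1->2]=2 ship[0->1]=2 prod=3 -> [19 4 3 2]
Step 12: demand=5,sold=2 ship[2->3]=2 ship[1->2]=2 ship[0->1]=2 prod=3 -> [20 4 3 2]
First stockout at step 7

7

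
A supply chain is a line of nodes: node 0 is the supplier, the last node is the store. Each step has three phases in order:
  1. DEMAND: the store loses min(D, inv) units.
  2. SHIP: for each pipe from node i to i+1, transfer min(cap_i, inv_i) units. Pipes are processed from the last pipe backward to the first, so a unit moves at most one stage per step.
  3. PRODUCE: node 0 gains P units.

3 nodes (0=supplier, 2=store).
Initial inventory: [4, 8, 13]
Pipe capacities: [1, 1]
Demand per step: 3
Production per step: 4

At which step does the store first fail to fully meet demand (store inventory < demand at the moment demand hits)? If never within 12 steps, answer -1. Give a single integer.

Step 1: demand=3,sold=3 ship[1->2]=1 ship[0->1]=1 prod=4 -> [7 8 11]
Step 2: demand=3,sold=3 ship[1->2]=1 ship[0->1]=1 prod=4 -> [10 8 9]
Step 3: demand=3,sold=3 ship[1->2]=1 ship[0->1]=1 prod=4 -> [13 8 7]
Step 4: demand=3,sold=3 ship[1->2]=1 ship[0->1]=1 prod=4 -> [16 8 5]
Step 5: demand=3,sold=3 ship[1->2]=1 ship[0->1]=1 prod=4 -> [19 8 3]
Step 6: demand=3,sold=3 ship[1->2]=1 ship[0->1]=1 prod=4 -> [22 8 1]
Step 7: demand=3,sold=1 ship[1->2]=1 ship[0->1]=1 prod=4 -> [25 8 1]
Step 8: demand=3,sold=1 ship[1->2]=1 ship[0->1]=1 prod=4 -> [28 8 1]
Step 9: demand=3,sold=1 ship[1->2]=1 ship[0->1]=1 prod=4 -> [31 8 1]
Step 10: demand=3,sold=1 ship[1->2]=1 ship[0->1]=1 prod=4 -> [34 8 1]
Step 11: demand=3,sold=1 ship[1->2]=1 ship[0->1]=1 prod=4 -> [37 8 1]
Step 12: demand=3,sold=1 ship[1->2]=1 ship[0->1]=1 prod=4 -> [40 8 1]
First stockout at step 7

7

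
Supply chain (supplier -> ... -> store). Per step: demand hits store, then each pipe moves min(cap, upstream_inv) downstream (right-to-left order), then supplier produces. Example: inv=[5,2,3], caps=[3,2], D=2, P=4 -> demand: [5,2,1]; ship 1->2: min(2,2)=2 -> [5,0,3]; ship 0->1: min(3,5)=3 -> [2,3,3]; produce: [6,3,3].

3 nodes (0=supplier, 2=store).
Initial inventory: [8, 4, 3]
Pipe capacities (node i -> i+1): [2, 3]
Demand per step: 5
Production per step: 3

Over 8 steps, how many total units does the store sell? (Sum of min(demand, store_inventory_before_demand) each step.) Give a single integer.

Answer: 19

Derivation:
Step 1: sold=3 (running total=3) -> [9 3 3]
Step 2: sold=3 (running total=6) -> [10 2 3]
Step 3: sold=3 (running total=9) -> [11 2 2]
Step 4: sold=2 (running total=11) -> [12 2 2]
Step 5: sold=2 (running total=13) -> [13 2 2]
Step 6: sold=2 (running total=15) -> [14 2 2]
Step 7: sold=2 (running total=17) -> [15 2 2]
Step 8: sold=2 (running total=19) -> [16 2 2]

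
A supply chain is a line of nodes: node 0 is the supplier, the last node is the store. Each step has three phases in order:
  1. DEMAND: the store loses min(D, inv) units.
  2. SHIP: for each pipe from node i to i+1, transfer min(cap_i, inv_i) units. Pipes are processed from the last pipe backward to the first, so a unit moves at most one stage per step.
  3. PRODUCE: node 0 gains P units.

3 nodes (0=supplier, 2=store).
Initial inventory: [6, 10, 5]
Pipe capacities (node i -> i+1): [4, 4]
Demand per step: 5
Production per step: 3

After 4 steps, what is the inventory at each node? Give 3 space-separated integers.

Step 1: demand=5,sold=5 ship[1->2]=4 ship[0->1]=4 prod=3 -> inv=[5 10 4]
Step 2: demand=5,sold=4 ship[1->2]=4 ship[0->1]=4 prod=3 -> inv=[4 10 4]
Step 3: demand=5,sold=4 ship[1->2]=4 ship[0->1]=4 prod=3 -> inv=[3 10 4]
Step 4: demand=5,sold=4 ship[1->2]=4 ship[0->1]=3 prod=3 -> inv=[3 9 4]

3 9 4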